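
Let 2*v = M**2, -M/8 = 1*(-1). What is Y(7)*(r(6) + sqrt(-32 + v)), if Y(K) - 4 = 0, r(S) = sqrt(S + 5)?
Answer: 4*sqrt(11) ≈ 13.266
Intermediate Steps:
r(S) = sqrt(5 + S)
M = 8 (M = -8*(-1) = 8)
Y(K) = 4 (Y(K) = 4 + 0 = 4)
v = 32 (v = (1/2)*8**2 = (1/2)*64 = 32)
Y(7)*(r(6) + sqrt(-32 + v)) = 4*(sqrt(5 + 6) + sqrt(-32 + 32)) = 4*(sqrt(11) + sqrt(0)) = 4*(sqrt(11) + 0) = 4*sqrt(11)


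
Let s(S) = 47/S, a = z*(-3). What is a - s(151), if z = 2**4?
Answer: -7295/151 ≈ -48.311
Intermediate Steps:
z = 16
a = -48 (a = 16*(-3) = -48)
a - s(151) = -48 - 47/151 = -7295/151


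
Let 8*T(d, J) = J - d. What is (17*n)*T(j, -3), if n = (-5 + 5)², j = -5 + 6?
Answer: 0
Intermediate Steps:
j = 1
T(d, J) = -d/8 + J/8 (T(d, J) = (J - d)/8 = -d/8 + J/8)
n = 0 (n = 0² = 0)
(17*n)*T(j, -3) = (17*0)*(-⅛*1 + (⅛)*(-3)) = 0*(-⅛ - 3/8) = 0*(-½) = 0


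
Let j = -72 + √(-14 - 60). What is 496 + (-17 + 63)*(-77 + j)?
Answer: -6358 + 46*I*√74 ≈ -6358.0 + 395.71*I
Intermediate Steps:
j = -72 + I*√74 (j = -72 + √(-74) = -72 + I*√74 ≈ -72.0 + 8.6023*I)
496 + (-17 + 63)*(-77 + j) = 496 + (-17 + 63)*(-77 + (-72 + I*√74)) = 496 + 46*(-149 + I*√74) = 496 + (-6854 + 46*I*√74) = -6358 + 46*I*√74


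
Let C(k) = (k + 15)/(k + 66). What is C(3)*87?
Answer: 522/23 ≈ 22.696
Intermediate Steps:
C(k) = (15 + k)/(66 + k)
C(3)*87 = ((15 + 3)/(66 + 3))*87 = (18/69)*87 = ((1/69)*18)*87 = (6/23)*87 = 522/23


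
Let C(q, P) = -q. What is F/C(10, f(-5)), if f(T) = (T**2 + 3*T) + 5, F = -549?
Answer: 549/10 ≈ 54.900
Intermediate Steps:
f(T) = 5 + T**2 + 3*T
F/C(10, f(-5)) = -549/((-1*10)) = -549/(-10) = -549*(-1/10) = 549/10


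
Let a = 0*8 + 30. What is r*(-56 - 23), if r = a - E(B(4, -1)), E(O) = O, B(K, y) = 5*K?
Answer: -790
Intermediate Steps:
a = 30 (a = 0 + 30 = 30)
r = 10 (r = 30 - 5*4 = 30 - 1*20 = 30 - 20 = 10)
r*(-56 - 23) = 10*(-56 - 23) = 10*(-79) = -790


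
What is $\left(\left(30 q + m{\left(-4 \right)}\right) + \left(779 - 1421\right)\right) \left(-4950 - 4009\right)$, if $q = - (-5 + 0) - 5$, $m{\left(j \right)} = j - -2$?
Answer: $5769596$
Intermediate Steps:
$m{\left(j \right)} = 2 + j$ ($m{\left(j \right)} = j + 2 = 2 + j$)
$q = 0$ ($q = \left(-1\right) \left(-5\right) - 5 = 5 - 5 = 0$)
$\left(\left(30 q + m{\left(-4 \right)}\right) + \left(779 - 1421\right)\right) \left(-4950 - 4009\right) = \left(\left(30 \cdot 0 + \left(2 - 4\right)\right) + \left(779 - 1421\right)\right) \left(-4950 - 4009\right) = \left(\left(0 - 2\right) + \left(779 - 1421\right)\right) \left(-8959\right) = \left(-2 - 642\right) \left(-8959\right) = \left(-644\right) \left(-8959\right) = 5769596$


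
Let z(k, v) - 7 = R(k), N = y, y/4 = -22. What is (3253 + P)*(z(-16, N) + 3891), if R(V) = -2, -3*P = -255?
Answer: 13004848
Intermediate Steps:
P = 85 (P = -⅓*(-255) = 85)
y = -88 (y = 4*(-22) = -88)
N = -88
z(k, v) = 5 (z(k, v) = 7 - 2 = 5)
(3253 + P)*(z(-16, N) + 3891) = (3253 + 85)*(5 + 3891) = 3338*3896 = 13004848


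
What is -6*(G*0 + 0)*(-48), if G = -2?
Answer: 0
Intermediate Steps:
-6*(G*0 + 0)*(-48) = -6*(-2*0 + 0)*(-48) = -6*(0 + 0)*(-48) = -6*0*(-48) = 0*(-48) = 0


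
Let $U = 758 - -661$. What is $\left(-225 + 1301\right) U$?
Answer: $1526844$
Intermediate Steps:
$U = 1419$ ($U = 758 + 661 = 1419$)
$\left(-225 + 1301\right) U = \left(-225 + 1301\right) 1419 = 1076 \cdot 1419 = 1526844$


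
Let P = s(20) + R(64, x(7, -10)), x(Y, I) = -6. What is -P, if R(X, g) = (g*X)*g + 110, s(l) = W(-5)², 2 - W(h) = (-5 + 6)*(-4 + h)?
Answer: -2535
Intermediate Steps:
W(h) = 6 - h (W(h) = 2 - (-5 + 6)*(-4 + h) = 2 - (-4 + h) = 2 + (4 - h) = 6 - h)
s(l) = 121 (s(l) = (6 - 1*(-5))² = (6 + 5)² = 11² = 121)
R(X, g) = 110 + X*g² (R(X, g) = (X*g)*g + 110 = X*g² + 110 = 110 + X*g²)
P = 2535 (P = 121 + (110 + 64*(-6)²) = 121 + (110 + 64*36) = 121 + (110 + 2304) = 121 + 2414 = 2535)
-P = -1*2535 = -2535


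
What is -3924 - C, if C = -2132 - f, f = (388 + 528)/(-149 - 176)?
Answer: -583316/325 ≈ -1794.8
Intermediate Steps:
f = -916/325 (f = 916/(-325) = 916*(-1/325) = -916/325 ≈ -2.8185)
C = -691984/325 (C = -2132 - 1*(-916/325) = -2132 + 916/325 = -691984/325 ≈ -2129.2)
-3924 - C = -3924 - 1*(-691984/325) = -3924 + 691984/325 = -583316/325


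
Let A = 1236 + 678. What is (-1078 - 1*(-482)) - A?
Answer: -2510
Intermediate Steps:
A = 1914
(-1078 - 1*(-482)) - A = (-1078 - 1*(-482)) - 1*1914 = (-1078 + 482) - 1914 = -596 - 1914 = -2510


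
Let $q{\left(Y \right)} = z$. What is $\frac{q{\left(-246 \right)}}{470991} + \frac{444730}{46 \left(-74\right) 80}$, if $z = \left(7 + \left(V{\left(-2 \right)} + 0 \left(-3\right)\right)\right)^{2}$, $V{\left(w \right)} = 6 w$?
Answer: $- \frac{20945701943}{12826026912} \approx -1.6331$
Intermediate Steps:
$z = 25$ ($z = \left(7 + \left(6 \left(-2\right) + 0 \left(-3\right)\right)\right)^{2} = \left(7 + \left(-12 + 0\right)\right)^{2} = \left(7 - 12\right)^{2} = \left(-5\right)^{2} = 25$)
$q{\left(Y \right)} = 25$
$\frac{q{\left(-246 \right)}}{470991} + \frac{444730}{46 \left(-74\right) 80} = \frac{25}{470991} + \frac{444730}{46 \left(-74\right) 80} = 25 \cdot \frac{1}{470991} + \frac{444730}{\left(-3404\right) 80} = \frac{25}{470991} + \frac{444730}{-272320} = \frac{25}{470991} + 444730 \left(- \frac{1}{272320}\right) = \frac{25}{470991} - \frac{44473}{27232} = - \frac{20945701943}{12826026912}$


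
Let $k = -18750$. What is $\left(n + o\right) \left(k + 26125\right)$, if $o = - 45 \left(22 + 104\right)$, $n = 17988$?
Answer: $90845250$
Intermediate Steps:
$o = -5670$ ($o = \left(-45\right) 126 = -5670$)
$\left(n + o\right) \left(k + 26125\right) = \left(17988 - 5670\right) \left(-18750 + 26125\right) = 12318 \cdot 7375 = 90845250$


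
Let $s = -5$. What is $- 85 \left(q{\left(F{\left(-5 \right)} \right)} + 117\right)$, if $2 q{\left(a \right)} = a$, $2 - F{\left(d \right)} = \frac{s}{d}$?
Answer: $- \frac{19975}{2} \approx -9987.5$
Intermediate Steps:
$F{\left(d \right)} = 2 + \frac{5}{d}$ ($F{\left(d \right)} = 2 - - \frac{5}{d} = 2 + \frac{5}{d}$)
$q{\left(a \right)} = \frac{a}{2}$
$- 85 \left(q{\left(F{\left(-5 \right)} \right)} + 117\right) = - 85 \left(\frac{2 + \frac{5}{-5}}{2} + 117\right) = - 85 \left(\frac{2 + 5 \left(- \frac{1}{5}\right)}{2} + 117\right) = - 85 \left(\frac{2 - 1}{2} + 117\right) = - 85 \left(\frac{1}{2} \cdot 1 + 117\right) = - 85 \left(\frac{1}{2} + 117\right) = \left(-85\right) \frac{235}{2} = - \frac{19975}{2}$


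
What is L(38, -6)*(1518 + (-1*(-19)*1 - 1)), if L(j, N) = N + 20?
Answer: 21504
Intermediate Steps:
L(j, N) = 20 + N
L(38, -6)*(1518 + (-1*(-19)*1 - 1)) = (20 - 6)*(1518 + (-1*(-19)*1 - 1)) = 14*(1518 + (19*1 - 1)) = 14*(1518 + (19 - 1)) = 14*(1518 + 18) = 14*1536 = 21504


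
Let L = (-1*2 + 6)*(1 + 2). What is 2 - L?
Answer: -10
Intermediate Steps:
L = 12 (L = (-2 + 6)*3 = 4*3 = 12)
2 - L = 2 - 1*12 = 2 - 12 = -10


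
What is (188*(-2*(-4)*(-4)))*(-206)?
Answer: 1239296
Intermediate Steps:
(188*(-2*(-4)*(-4)))*(-206) = (188*(8*(-4)))*(-206) = (188*(-32))*(-206) = -6016*(-206) = 1239296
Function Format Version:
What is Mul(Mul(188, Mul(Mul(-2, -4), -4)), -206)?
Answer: 1239296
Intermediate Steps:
Mul(Mul(188, Mul(Mul(-2, -4), -4)), -206) = Mul(Mul(188, Mul(8, -4)), -206) = Mul(Mul(188, -32), -206) = Mul(-6016, -206) = 1239296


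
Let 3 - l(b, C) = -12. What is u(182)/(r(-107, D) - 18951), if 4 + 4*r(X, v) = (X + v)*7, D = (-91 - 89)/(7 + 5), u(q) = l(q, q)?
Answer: -10/12777 ≈ -0.00078266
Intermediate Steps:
l(b, C) = 15 (l(b, C) = 3 - 1*(-12) = 3 + 12 = 15)
u(q) = 15
D = -15 (D = -180/12 = -180*1/12 = -15)
r(X, v) = -1 + 7*X/4 + 7*v/4 (r(X, v) = -1 + ((X + v)*7)/4 = -1 + (7*X + 7*v)/4 = -1 + (7*X/4 + 7*v/4) = -1 + 7*X/4 + 7*v/4)
u(182)/(r(-107, D) - 18951) = 15/((-1 + (7/4)*(-107) + (7/4)*(-15)) - 18951) = 15/((-1 - 749/4 - 105/4) - 18951) = 15/(-429/2 - 18951) = 15/(-38331/2) = 15*(-2/38331) = -10/12777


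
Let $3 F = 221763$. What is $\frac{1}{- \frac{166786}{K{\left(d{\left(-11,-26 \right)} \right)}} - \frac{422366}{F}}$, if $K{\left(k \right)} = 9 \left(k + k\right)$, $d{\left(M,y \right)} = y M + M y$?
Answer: $- \frac{380545308}{8338834121} \approx -0.045635$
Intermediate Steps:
$F = 73921$ ($F = \frac{1}{3} \cdot 221763 = 73921$)
$d{\left(M,y \right)} = 2 M y$ ($d{\left(M,y \right)} = M y + M y = 2 M y$)
$K{\left(k \right)} = 18 k$ ($K{\left(k \right)} = 9 \cdot 2 k = 18 k$)
$\frac{1}{- \frac{166786}{K{\left(d{\left(-11,-26 \right)} \right)}} - \frac{422366}{F}} = \frac{1}{- \frac{166786}{18 \cdot 2 \left(-11\right) \left(-26\right)} - \frac{422366}{73921}} = \frac{1}{- \frac{166786}{18 \cdot 572} - \frac{422366}{73921}} = \frac{1}{- \frac{166786}{10296} - \frac{422366}{73921}} = \frac{1}{\left(-166786\right) \frac{1}{10296} - \frac{422366}{73921}} = \frac{1}{- \frac{83393}{5148} - \frac{422366}{73921}} = \frac{1}{- \frac{8338834121}{380545308}} = - \frac{380545308}{8338834121}$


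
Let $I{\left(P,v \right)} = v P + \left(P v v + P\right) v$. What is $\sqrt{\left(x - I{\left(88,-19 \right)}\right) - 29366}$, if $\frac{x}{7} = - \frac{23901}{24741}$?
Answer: $\frac{7 \sqrt{801669666963}}{8247} \approx 759.98$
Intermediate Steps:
$x = - \frac{55769}{8247}$ ($x = 7 \left(- \frac{23901}{24741}\right) = 7 \left(\left(-23901\right) \frac{1}{24741}\right) = 7 \left(- \frac{7967}{8247}\right) = - \frac{55769}{8247} \approx -6.7623$)
$I{\left(P,v \right)} = P v + v \left(P + P v^{2}\right)$ ($I{\left(P,v \right)} = P v + \left(P v^{2} + P\right) v = P v + \left(P + P v^{2}\right) v = P v + v \left(P + P v^{2}\right)$)
$\sqrt{\left(x - I{\left(88,-19 \right)}\right) - 29366} = \sqrt{\left(- \frac{55769}{8247} - 88 \left(-19\right) \left(2 + \left(-19\right)^{2}\right)\right) - 29366} = \sqrt{\left(- \frac{55769}{8247} - 88 \left(-19\right) \left(2 + 361\right)\right) - 29366} = \sqrt{\left(- \frac{55769}{8247} - 88 \left(-19\right) 363\right) - 29366} = \sqrt{\left(- \frac{55769}{8247} - -606936\right) - 29366} = \sqrt{\left(- \frac{55769}{8247} + 606936\right) - 29366} = \sqrt{\frac{5005345423}{8247} - 29366} = \sqrt{\frac{4763164021}{8247}} = \frac{7 \sqrt{801669666963}}{8247}$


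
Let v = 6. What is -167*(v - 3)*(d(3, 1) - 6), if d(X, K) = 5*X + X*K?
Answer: -6012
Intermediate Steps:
d(X, K) = 5*X + K*X
-167*(v - 3)*(d(3, 1) - 6) = -167*(6 - 3)*(3*(5 + 1) - 6) = -501*(3*6 - 6) = -501*(18 - 6) = -501*12 = -167*36 = -6012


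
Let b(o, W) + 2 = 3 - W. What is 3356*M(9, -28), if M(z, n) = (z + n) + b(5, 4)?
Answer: -73832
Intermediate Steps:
b(o, W) = 1 - W (b(o, W) = -2 + (3 - W) = 1 - W)
M(z, n) = -3 + n + z (M(z, n) = (z + n) + (1 - 1*4) = (n + z) + (1 - 4) = (n + z) - 3 = -3 + n + z)
3356*M(9, -28) = 3356*(-3 - 28 + 9) = 3356*(-22) = -73832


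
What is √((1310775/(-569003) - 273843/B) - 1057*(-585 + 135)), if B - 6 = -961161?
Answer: √1756372426164937328694711310/60766675385 ≈ 689.67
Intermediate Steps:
B = -961155 (B = 6 - 961161 = -961155)
√((1310775/(-569003) - 273843/B) - 1057*(-585 + 135)) = √((1310775/(-569003) - 273843/(-961155)) - 1057*(-585 + 135)) = √((1310775*(-1/569003) - 273843*(-1/961155)) - 1057*(-450)) = √((-1310775/569003 + 30427/106795) + 475650) = √(-122671161844/60766675385 + 475650) = √(28903546475713406/60766675385) = √1756372426164937328694711310/60766675385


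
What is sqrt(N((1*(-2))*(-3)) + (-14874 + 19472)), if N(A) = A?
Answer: 2*sqrt(1151) ≈ 67.853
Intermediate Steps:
sqrt(N((1*(-2))*(-3)) + (-14874 + 19472)) = sqrt((1*(-2))*(-3) + (-14874 + 19472)) = sqrt(-2*(-3) + 4598) = sqrt(6 + 4598) = sqrt(4604) = 2*sqrt(1151)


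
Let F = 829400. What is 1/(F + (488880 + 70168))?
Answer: 1/1388448 ≈ 7.2023e-7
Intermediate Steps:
1/(F + (488880 + 70168)) = 1/(829400 + (488880 + 70168)) = 1/(829400 + 559048) = 1/1388448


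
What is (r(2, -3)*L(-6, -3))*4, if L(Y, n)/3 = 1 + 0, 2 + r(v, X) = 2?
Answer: 0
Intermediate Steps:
r(v, X) = 0 (r(v, X) = -2 + 2 = 0)
L(Y, n) = 3 (L(Y, n) = 3*(1 + 0) = 3*1 = 3)
(r(2, -3)*L(-6, -3))*4 = (0*3)*4 = 0*4 = 0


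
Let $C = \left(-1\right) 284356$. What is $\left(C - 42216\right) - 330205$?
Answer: $-656777$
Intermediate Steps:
$C = -284356$
$\left(C - 42216\right) - 330205 = \left(-284356 - 42216\right) - 330205 = -326572 - 330205 = -656777$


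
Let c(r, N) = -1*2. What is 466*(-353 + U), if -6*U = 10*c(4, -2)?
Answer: -488834/3 ≈ -1.6294e+5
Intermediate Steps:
c(r, N) = -2
U = 10/3 (U = -5*(-2)/3 = -⅙*(-20) = 10/3 ≈ 3.3333)
466*(-353 + U) = 466*(-353 + 10/3) = 466*(-1049/3) = -488834/3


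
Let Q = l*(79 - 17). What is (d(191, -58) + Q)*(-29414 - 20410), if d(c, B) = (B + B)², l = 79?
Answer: -914469696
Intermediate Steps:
d(c, B) = 4*B² (d(c, B) = (2*B)² = 4*B²)
Q = 4898 (Q = 79*(79 - 17) = 79*62 = 4898)
(d(191, -58) + Q)*(-29414 - 20410) = (4*(-58)² + 4898)*(-29414 - 20410) = (4*3364 + 4898)*(-49824) = (13456 + 4898)*(-49824) = 18354*(-49824) = -914469696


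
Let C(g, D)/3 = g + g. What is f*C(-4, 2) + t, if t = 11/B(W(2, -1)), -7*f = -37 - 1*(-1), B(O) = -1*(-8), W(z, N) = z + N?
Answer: -6835/56 ≈ -122.05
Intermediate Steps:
C(g, D) = 6*g (C(g, D) = 3*(g + g) = 3*(2*g) = 6*g)
W(z, N) = N + z
B(O) = 8
f = 36/7 (f = -(-37 - 1*(-1))/7 = -(-37 + 1)/7 = -⅐*(-36) = 36/7 ≈ 5.1429)
t = 11/8 ≈ 1.3750
f*C(-4, 2) + t = 36*(6*(-4))/7 + 11/8 = (36/7)*(-24) + 11/8 = -864/7 + 11/8 = -6835/56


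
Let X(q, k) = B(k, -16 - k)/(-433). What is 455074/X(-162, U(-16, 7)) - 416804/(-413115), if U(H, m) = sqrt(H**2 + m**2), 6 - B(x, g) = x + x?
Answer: 122104756507729/122282040 + 98523521*sqrt(305)/296 ≈ 6.8115e+6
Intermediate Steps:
B(x, g) = 6 - 2*x (B(x, g) = 6 - (x + x) = 6 - 2*x)
X(q, k) = -6/433 + 2*k/433 (X(q, k) = (6 - 2*k)/(-433) = (6 - 2*k)*(-1/433) = -6/433 + 2*k/433)
455074/X(-162, U(-16, 7)) - 416804/(-413115) = 455074/(-6/433 + 2*sqrt((-16)**2 + 7**2)/433) - 416804/(-413115) = 455074/(-6/433 + 2*sqrt(256 + 49)/433) - 416804*(-1/413115) = 455074/(-6/433 + 2*sqrt(305)/433) + 416804/413115 = 416804/413115 + 455074/(-6/433 + 2*sqrt(305)/433)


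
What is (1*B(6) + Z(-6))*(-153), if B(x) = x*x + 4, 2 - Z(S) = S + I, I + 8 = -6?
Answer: -9486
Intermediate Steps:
I = -14 (I = -8 - 6 = -14)
Z(S) = 16 - S (Z(S) = 2 - (S - 14) = 2 - (-14 + S) = 2 + (14 - S) = 16 - S)
B(x) = 4 + x² (B(x) = x² + 4 = 4 + x²)
(1*B(6) + Z(-6))*(-153) = (1*(4 + 6²) + (16 - 1*(-6)))*(-153) = (1*(4 + 36) + (16 + 6))*(-153) = (1*40 + 22)*(-153) = (40 + 22)*(-153) = 62*(-153) = -9486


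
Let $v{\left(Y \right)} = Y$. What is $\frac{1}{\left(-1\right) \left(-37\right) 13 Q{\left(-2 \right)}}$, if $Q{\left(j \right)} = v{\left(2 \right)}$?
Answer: $\frac{1}{962} \approx 0.0010395$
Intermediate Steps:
$Q{\left(j \right)} = 2$
$\frac{1}{\left(-1\right) \left(-37\right) 13 Q{\left(-2 \right)}} = \frac{1}{\left(-1\right) \left(-37\right) 13 \cdot 2} = \frac{1}{\left(-1\right) \left(\left(-481\right) 2\right)} = \frac{1}{\left(-1\right) \left(-962\right)} = \frac{1}{962}$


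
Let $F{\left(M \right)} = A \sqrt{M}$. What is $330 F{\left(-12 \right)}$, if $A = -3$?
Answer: $- 1980 i \sqrt{3} \approx - 3429.5 i$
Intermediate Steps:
$F{\left(M \right)} = - 3 \sqrt{M}$
$330 F{\left(-12 \right)} = 330 \left(- 3 \sqrt{-12}\right) = 330 \left(- 3 \cdot 2 i \sqrt{3}\right) = 330 \left(- 6 i \sqrt{3}\right) = - 1980 i \sqrt{3}$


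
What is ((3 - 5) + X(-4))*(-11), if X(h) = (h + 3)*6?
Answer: 88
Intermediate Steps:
X(h) = 18 + 6*h (X(h) = (3 + h)*6 = 18 + 6*h)
((3 - 5) + X(-4))*(-11) = ((3 - 5) + (18 + 6*(-4)))*(-11) = (-2 + (18 - 24))*(-11) = (-2 - 6)*(-11) = -8*(-11) = 88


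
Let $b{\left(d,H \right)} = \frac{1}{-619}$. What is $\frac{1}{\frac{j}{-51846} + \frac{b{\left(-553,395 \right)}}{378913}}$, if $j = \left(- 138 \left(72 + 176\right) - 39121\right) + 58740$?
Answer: $\frac{12160331383362}{3425561030089} \approx 3.5499$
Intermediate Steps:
$b{\left(d,H \right)} = - \frac{1}{619}$
$j = -14605$ ($j = \left(\left(-138\right) 248 - 39121\right) + 58740 = \left(-34224 - 39121\right) + 58740 = -73345 + 58740 = -14605$)
$\frac{1}{\frac{j}{-51846} + \frac{b{\left(-553,395 \right)}}{378913}} = \frac{1}{- \frac{14605}{-51846} - \frac{1}{619 \cdot 378913}} = \frac{1}{\left(-14605\right) \left(- \frac{1}{51846}\right) - \frac{1}{234547147}} = \frac{1}{\frac{14605}{51846} - \frac{1}{234547147}} = \frac{1}{\frac{3425561030089}{12160331383362}} = \frac{12160331383362}{3425561030089}$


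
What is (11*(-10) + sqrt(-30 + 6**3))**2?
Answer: (110 - sqrt(186))**2 ≈ 9285.6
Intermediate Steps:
(11*(-10) + sqrt(-30 + 6**3))**2 = (-110 + sqrt(-30 + 216))**2 = (-110 + sqrt(186))**2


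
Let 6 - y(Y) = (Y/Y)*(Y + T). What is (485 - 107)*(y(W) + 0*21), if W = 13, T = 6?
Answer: -4914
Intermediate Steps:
y(Y) = -Y (y(Y) = 6 - Y/Y*(Y + 6) = 6 - (6 + Y) = 6 + (-6 - Y) = -Y)
(485 - 107)*(y(W) + 0*21) = (485 - 107)*(-1*13 + 0*21) = 378*(-13 + 0) = 378*(-13) = -4914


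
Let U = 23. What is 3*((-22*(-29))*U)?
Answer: 44022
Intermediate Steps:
3*((-22*(-29))*U) = 3*(-22*(-29)*23) = 3*(638*23) = 3*14674 = 44022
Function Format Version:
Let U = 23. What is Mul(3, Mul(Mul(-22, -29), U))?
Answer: 44022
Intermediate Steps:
Mul(3, Mul(Mul(-22, -29), U)) = Mul(3, Mul(Mul(-22, -29), 23)) = Mul(3, Mul(638, 23)) = Mul(3, 14674) = 44022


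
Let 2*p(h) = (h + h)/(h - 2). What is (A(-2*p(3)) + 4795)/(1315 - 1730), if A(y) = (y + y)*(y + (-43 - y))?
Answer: -5311/415 ≈ -12.798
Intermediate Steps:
p(h) = h/(-2 + h) (p(h) = ((h + h)/(h - 2))/2 = ((2*h)/(-2 + h))/2 = (2*h/(-2 + h))/2 = h/(-2 + h))
A(y) = -86*y (A(y) = (2*y)*(-43) = -86*y)
(A(-2*p(3)) + 4795)/(1315 - 1730) = (-(-172)*3/(-2 + 3) + 4795)/(1315 - 1730) = (-(-172)*3/1 + 4795)/(-415) = (-(-172)*3*1 + 4795)*(-1/415) = (-(-172)*3 + 4795)*(-1/415) = (-86*(-6) + 4795)*(-1/415) = (516 + 4795)*(-1/415) = 5311*(-1/415) = -5311/415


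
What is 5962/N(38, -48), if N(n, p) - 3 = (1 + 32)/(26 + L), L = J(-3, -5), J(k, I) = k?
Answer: 68563/51 ≈ 1344.4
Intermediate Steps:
L = -3
N(n, p) = 102/23 (N(n, p) = 3 + (1 + 32)/(26 - 3) = 3 + 33/23 = 102/23)
5962/N(38, -48) = 5962/(102/23) = 5962*(23/102) = 68563/51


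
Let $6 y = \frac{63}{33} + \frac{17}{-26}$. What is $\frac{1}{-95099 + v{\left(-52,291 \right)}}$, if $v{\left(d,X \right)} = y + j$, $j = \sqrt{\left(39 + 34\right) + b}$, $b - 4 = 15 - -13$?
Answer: $- \frac{56006644980}{5326164152107349} - \frac{2944656 \sqrt{105}}{26630820760536745} \approx -1.0517 \cdot 10^{-5}$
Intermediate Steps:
$b = 32$ ($b = 4 + \left(15 - -13\right) = 4 + \left(15 + 13\right) = 4 + 28 = 32$)
$j = \sqrt{105}$ ($j = \sqrt{\left(39 + 34\right) + 32} = \sqrt{73 + 32} = \sqrt{105} \approx 10.247$)
$y = \frac{359}{1716}$ ($y = \frac{\frac{63}{33} + \frac{17}{-26}}{6} = \frac{63 \cdot \frac{1}{33} + 17 \left(- \frac{1}{26}\right)}{6} = \frac{\frac{21}{11} - \frac{17}{26}}{6} = \frac{1}{6} \cdot \frac{359}{286} = \frac{359}{1716} \approx 0.20921$)
$v{\left(d,X \right)} = \frac{359}{1716} + \sqrt{105}$
$\frac{1}{-95099 + v{\left(-52,291 \right)}} = \frac{1}{-95099 + \left(\frac{359}{1716} + \sqrt{105}\right)} = \frac{1}{- \frac{163189525}{1716} + \sqrt{105}}$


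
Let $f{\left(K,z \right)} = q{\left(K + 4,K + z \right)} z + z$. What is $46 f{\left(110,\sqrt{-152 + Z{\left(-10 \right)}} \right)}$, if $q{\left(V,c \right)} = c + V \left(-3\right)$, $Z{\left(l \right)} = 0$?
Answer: $-6992 - 21252 i \sqrt{38} \approx -6992.0 - 1.3101 \cdot 10^{5} i$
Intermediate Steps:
$q{\left(V,c \right)} = c - 3 V$
$f{\left(K,z \right)} = z + z \left(-12 + z - 2 K\right)$ ($f{\left(K,z \right)} = \left(\left(K + z\right) - 3 \left(K + 4\right)\right) z + z = \left(\left(K + z\right) - 3 \left(4 + K\right)\right) z + z = \left(\left(K + z\right) - \left(12 + 3 K\right)\right) z + z = \left(-12 + z - 2 K\right) z + z = z \left(-12 + z - 2 K\right) + z = z + z \left(-12 + z - 2 K\right)$)
$46 f{\left(110,\sqrt{-152 + Z{\left(-10 \right)}} \right)} = 46 \sqrt{-152 + 0} \left(-11 + \sqrt{-152 + 0} - 220\right) = 46 \sqrt{-152} \left(-11 + \sqrt{-152} - 220\right) = 46 \cdot 2 i \sqrt{38} \left(-11 + 2 i \sqrt{38} - 220\right) = 46 \cdot 2 i \sqrt{38} \left(-231 + 2 i \sqrt{38}\right) = 92 i \sqrt{38} \left(-231 + 2 i \sqrt{38}\right)$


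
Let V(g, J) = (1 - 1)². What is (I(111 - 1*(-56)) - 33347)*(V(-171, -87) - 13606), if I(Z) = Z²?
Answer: 74261548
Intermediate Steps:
V(g, J) = 0 (V(g, J) = 0² = 0)
(I(111 - 1*(-56)) - 33347)*(V(-171, -87) - 13606) = ((111 - 1*(-56))² - 33347)*(0 - 13606) = ((111 + 56)² - 33347)*(-13606) = (167² - 33347)*(-13606) = (27889 - 33347)*(-13606) = -5458*(-13606) = 74261548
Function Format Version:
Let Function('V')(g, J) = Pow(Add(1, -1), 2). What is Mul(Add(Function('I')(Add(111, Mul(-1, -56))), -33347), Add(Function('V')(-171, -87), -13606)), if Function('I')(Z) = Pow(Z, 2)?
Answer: 74261548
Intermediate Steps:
Function('V')(g, J) = 0 (Function('V')(g, J) = Pow(0, 2) = 0)
Mul(Add(Function('I')(Add(111, Mul(-1, -56))), -33347), Add(Function('V')(-171, -87), -13606)) = Mul(Add(Pow(Add(111, Mul(-1, -56)), 2), -33347), Add(0, -13606)) = Mul(Add(Pow(Add(111, 56), 2), -33347), -13606) = Mul(Add(Pow(167, 2), -33347), -13606) = Mul(Add(27889, -33347), -13606) = Mul(-5458, -13606) = 74261548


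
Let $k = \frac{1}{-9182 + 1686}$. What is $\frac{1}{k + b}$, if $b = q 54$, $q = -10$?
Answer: $- \frac{7496}{4047841} \approx -0.0018519$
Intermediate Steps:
$b = -540$ ($b = \left(-10\right) 54 = -540$)
$k = - \frac{1}{7496}$ ($k = \frac{1}{-7496} = - \frac{1}{7496} \approx -0.0001334$)
$\frac{1}{k + b} = \frac{1}{- \frac{1}{7496} - 540} = \frac{1}{- \frac{4047841}{7496}} = - \frac{7496}{4047841}$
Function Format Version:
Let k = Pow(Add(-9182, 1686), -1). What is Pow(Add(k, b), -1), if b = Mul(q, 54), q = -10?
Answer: Rational(-7496, 4047841) ≈ -0.0018519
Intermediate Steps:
b = -540 (b = Mul(-10, 54) = -540)
k = Rational(-1, 7496) (k = Pow(-7496, -1) = Rational(-1, 7496) ≈ -0.00013340)
Pow(Add(k, b), -1) = Pow(Add(Rational(-1, 7496), -540), -1) = Pow(Rational(-4047841, 7496), -1) = Rational(-7496, 4047841)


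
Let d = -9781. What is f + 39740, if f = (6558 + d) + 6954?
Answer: 43471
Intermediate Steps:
f = 3731 (f = (6558 - 9781) + 6954 = -3223 + 6954 = 3731)
f + 39740 = 3731 + 39740 = 43471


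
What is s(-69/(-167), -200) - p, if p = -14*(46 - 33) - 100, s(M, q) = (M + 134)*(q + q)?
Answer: -8931706/167 ≈ -53483.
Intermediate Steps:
s(M, q) = 2*q*(134 + M) (s(M, q) = (134 + M)*(2*q) = 2*q*(134 + M))
p = -282 (p = -14*13 - 100 = -182 - 100 = -282)
s(-69/(-167), -200) - p = 2*(-200)*(134 - 69/(-167)) - 1*(-282) = 2*(-200)*(134 - 69*(-1/167)) + 282 = 2*(-200)*(134 + 69/167) + 282 = 2*(-200)*(22447/167) + 282 = -8978800/167 + 282 = -8931706/167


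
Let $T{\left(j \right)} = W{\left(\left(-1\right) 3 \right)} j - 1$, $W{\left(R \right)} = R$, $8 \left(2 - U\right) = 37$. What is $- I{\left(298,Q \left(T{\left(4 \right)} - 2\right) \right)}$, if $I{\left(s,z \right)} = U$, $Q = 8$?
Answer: $\frac{21}{8} \approx 2.625$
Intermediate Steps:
$U = - \frac{21}{8}$ ($U = 2 - \frac{37}{8} = - \frac{21}{8} \approx -2.625$)
$T{\left(j \right)} = -1 - 3 j$ ($T{\left(j \right)} = \left(-1\right) 3 j - 1 = - 3 j - 1 = -1 - 3 j$)
$I{\left(s,z \right)} = - \frac{21}{8}$
$- I{\left(298,Q \left(T{\left(4 \right)} - 2\right) \right)} = \left(-1\right) \left(- \frac{21}{8}\right) = \frac{21}{8}$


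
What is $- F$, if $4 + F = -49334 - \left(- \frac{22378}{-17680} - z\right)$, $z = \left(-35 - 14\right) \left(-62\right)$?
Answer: $\frac{409303189}{8840} \approx 46301.0$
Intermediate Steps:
$z = 3038$ ($z = \left(-49\right) \left(-62\right) = 3038$)
$F = - \frac{409303189}{8840}$ ($F = -4 - \left(49334 - 3038 + \frac{11189}{8840}\right) = -4 - \left(46296 + \frac{11189}{8840}\right) = -4 - \frac{409267829}{8840} = - \frac{409303189}{8840} \approx -46301.0$)
$- F = \left(-1\right) \left(- \frac{409303189}{8840}\right) = \frac{409303189}{8840}$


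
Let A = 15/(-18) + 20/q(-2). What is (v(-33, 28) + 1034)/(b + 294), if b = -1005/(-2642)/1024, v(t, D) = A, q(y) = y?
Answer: 8304249856/2386172871 ≈ 3.4802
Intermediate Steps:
A = -65/6 (A = 15/(-18) + 20/(-2) = 15*(-1/18) + 20*(-1/2) = -5/6 - 10 = -65/6 ≈ -10.833)
v(t, D) = -65/6
b = 1005/2705408 (b = -1005*(-1/2642)*(1/1024) = (1005/2642)*(1/1024) = 1005/2705408 ≈ 0.00037148)
(v(-33, 28) + 1034)/(b + 294) = (-65/6 + 1034)/(1005/2705408 + 294) = 6139/(6*(795390957/2705408)) = (6139/6)*(2705408/795390957) = 8304249856/2386172871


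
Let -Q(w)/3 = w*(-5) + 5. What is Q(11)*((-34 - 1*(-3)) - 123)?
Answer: -23100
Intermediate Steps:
Q(w) = -15 + 15*w (Q(w) = -3*(w*(-5) + 5) = -3*(-5*w + 5) = -3*(5 - 5*w) = -15 + 15*w)
Q(11)*((-34 - 1*(-3)) - 123) = (-15 + 15*11)*((-34 - 1*(-3)) - 123) = (-15 + 165)*((-34 + 3) - 123) = 150*(-31 - 123) = 150*(-154) = -23100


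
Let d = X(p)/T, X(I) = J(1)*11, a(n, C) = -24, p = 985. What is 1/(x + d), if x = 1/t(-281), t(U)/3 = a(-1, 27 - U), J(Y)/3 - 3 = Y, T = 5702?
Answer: 205272/1901 ≈ 107.98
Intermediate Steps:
J(Y) = 9 + 3*Y
t(U) = -72 (t(U) = 3*(-24) = -72)
x = -1/72 (x = 1/(-72) = -1/72 ≈ -0.013889)
X(I) = 132 (X(I) = (9 + 3*1)*11 = (9 + 3)*11 = 12*11 = 132)
d = 66/2851 (d = 132/5702 = 132*(1/5702) = 66/2851 ≈ 0.023150)
1/(x + d) = 1/(-1/72 + 66/2851) = 1/(1901/205272) = 205272/1901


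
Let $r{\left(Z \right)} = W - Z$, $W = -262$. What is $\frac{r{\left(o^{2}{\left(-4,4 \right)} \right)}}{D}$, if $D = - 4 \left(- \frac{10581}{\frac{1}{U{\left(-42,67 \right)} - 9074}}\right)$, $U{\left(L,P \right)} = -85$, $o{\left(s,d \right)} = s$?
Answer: $\frac{139}{193822758} \approx 7.1715 \cdot 10^{-7}$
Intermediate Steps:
$r{\left(Z \right)} = -262 - Z$
$D = -387645516$ ($D = - 4 \left(- \frac{10581}{\frac{1}{-85 - 9074}}\right) = - 4 \left(- \frac{10581}{\frac{1}{-9159}}\right) = - 4 \left(- \frac{10581}{- \frac{1}{9159}}\right) = - 4 \left(\left(-10581\right) \left(-9159\right)\right) = \left(-4\right) 96911379 = -387645516$)
$\frac{r{\left(o^{2}{\left(-4,4 \right)} \right)}}{D} = \frac{-262 - \left(-4\right)^{2}}{-387645516} = \left(-262 - 16\right) \left(- \frac{1}{387645516}\right) = \left(-278\right) \left(- \frac{1}{387645516}\right) = \frac{139}{193822758}$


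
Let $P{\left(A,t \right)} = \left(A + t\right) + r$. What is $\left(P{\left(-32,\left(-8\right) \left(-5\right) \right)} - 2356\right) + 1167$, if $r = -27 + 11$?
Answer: $-1197$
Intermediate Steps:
$r = -16$
$P{\left(A,t \right)} = -16 + A + t$ ($P{\left(A,t \right)} = \left(A + t\right) - 16 = -16 + A + t$)
$\left(P{\left(-32,\left(-8\right) \left(-5\right) \right)} - 2356\right) + 1167 = \left(\left(-16 - 32 - -40\right) - 2356\right) + 1167 = \left(\left(-16 - 32 + 40\right) - 2356\right) + 1167 = \left(-8 - 2356\right) + 1167 = -2364 + 1167 = -1197$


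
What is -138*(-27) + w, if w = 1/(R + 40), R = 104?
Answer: 536545/144 ≈ 3726.0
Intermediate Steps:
w = 1/144 (w = 1/(104 + 40) = 1/144 ≈ 0.0069444)
-138*(-27) + w = -138*(-27) + 1/144 = 3726 + 1/144 = 536545/144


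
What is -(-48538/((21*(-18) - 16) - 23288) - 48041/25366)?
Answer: -46753973/300358806 ≈ -0.15566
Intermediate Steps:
-(-48538/((21*(-18) - 16) - 23288) - 48041/25366) = -(-48538/((-378 - 16) - 23288) - 48041*1/25366) = -(-48538/(-394 - 23288) - 48041/25366) = -(-48538/(-23682) - 48041/25366) = -(-48538*(-1/23682) - 48041/25366) = -(24269/11841 - 48041/25366) = -1*46753973/300358806 = -46753973/300358806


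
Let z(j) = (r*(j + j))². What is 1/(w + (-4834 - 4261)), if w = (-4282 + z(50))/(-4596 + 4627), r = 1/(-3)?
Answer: -279/2566043 ≈ -0.00010873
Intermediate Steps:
r = -⅓ (r = 1*(-⅓) = -⅓ ≈ -0.33333)
z(j) = 4*j²/9 (z(j) = (-(j + j)/3)² = (-2*j/3)² = 4*j²/9)
w = -28538/279 (w = (-4282 + (4/9)*50²)/(-4596 + 4627) = (-4282 + (4/9)*2500)/31 = (-4282 + 10000/9)*(1/31) = -28538/9*1/31 = -28538/279 ≈ -102.29)
1/(w + (-4834 - 4261)) = 1/(-28538/279 + (-4834 - 4261)) = 1/(-28538/279 - 9095) = 1/(-2566043/279) = -279/2566043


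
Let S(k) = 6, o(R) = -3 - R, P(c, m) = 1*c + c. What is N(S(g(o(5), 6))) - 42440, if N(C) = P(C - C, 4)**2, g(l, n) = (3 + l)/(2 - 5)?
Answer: -42440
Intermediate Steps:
P(c, m) = 2*c (P(c, m) = c + c = 2*c)
g(l, n) = -1 - l/3 (g(l, n) = (3 + l)/(-3) = (3 + l)*(-1/3) = -1 - l/3)
N(C) = 0 (N(C) = (2*(C - C))**2 = (2*0)**2 = 0**2 = 0)
N(S(g(o(5), 6))) - 42440 = 0 - 42440 = -42440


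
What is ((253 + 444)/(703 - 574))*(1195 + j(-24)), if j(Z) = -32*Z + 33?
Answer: 1391212/129 ≈ 10785.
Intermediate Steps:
j(Z) = 33 - 32*Z
((253 + 444)/(703 - 574))*(1195 + j(-24)) = ((253 + 444)/(703 - 574))*(1195 + (33 - 32*(-24))) = (697/129)*(1195 + (33 + 768)) = (697*(1/129))*(1195 + 801) = (697/129)*1996 = 1391212/129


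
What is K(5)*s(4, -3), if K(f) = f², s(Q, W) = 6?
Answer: 150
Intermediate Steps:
K(5)*s(4, -3) = 5²*6 = 25*6 = 150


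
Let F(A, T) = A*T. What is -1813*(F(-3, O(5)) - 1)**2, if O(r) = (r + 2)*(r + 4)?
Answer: -65449300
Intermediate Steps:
O(r) = (2 + r)*(4 + r)
-1813*(F(-3, O(5)) - 1)**2 = -1813*(-3*(8 + 5**2 + 6*5) - 1)**2 = -1813*(-3*(8 + 25 + 30) - 1)**2 = -1813*(-3*63 - 1)**2 = -1813*(-189 - 1)**2 = -1813*(-190)**2 = -1813*36100 = -65449300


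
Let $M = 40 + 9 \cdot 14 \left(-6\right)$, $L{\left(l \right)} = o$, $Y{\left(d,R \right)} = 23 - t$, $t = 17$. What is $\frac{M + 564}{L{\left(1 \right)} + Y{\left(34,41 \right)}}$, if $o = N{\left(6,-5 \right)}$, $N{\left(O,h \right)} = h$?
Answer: $-152$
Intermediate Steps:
$Y{\left(d,R \right)} = 6$ ($Y{\left(d,R \right)} = 23 - 17 = 6$)
$o = -5$
$L{\left(l \right)} = -5$
$M = -716$ ($M = 40 + 126 \left(-6\right) = 40 - 756 = -716$)
$\frac{M + 564}{L{\left(1 \right)} + Y{\left(34,41 \right)}} = \frac{-716 + 564}{-5 + 6} = - \frac{152}{1} = \left(-152\right) 1 = -152$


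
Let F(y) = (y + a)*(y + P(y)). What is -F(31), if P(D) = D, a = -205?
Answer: 10788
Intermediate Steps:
F(y) = 2*y*(-205 + y) (F(y) = (y - 205)*(y + y) = (-205 + y)*(2*y) = 2*y*(-205 + y))
-F(31) = -2*31*(-205 + 31) = -2*31*(-174) = -1*(-10788) = 10788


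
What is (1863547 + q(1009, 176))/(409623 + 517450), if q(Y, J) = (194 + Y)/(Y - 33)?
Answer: 1818823075/904823248 ≈ 2.0101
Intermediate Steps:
q(Y, J) = (194 + Y)/(-33 + Y)
(1863547 + q(1009, 176))/(409623 + 517450) = (1863547 + (194 + 1009)/(-33 + 1009))/(409623 + 517450) = (1863547 + 1203/976)/927073 = (1863547 + (1/976)*1203)*(1/927073) = (1863547 + 1203/976)*(1/927073) = (1818823075/976)*(1/927073) = 1818823075/904823248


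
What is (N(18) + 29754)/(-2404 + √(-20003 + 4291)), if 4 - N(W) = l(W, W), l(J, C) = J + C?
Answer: -8931461/724366 - 14861*I*√982/724366 ≈ -12.33 - 0.6429*I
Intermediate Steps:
l(J, C) = C + J
N(W) = 4 - 2*W (N(W) = 4 - (W + W) = 4 - 2*W)
(N(18) + 29754)/(-2404 + √(-20003 + 4291)) = ((4 - 2*18) + 29754)/(-2404 + √(-20003 + 4291)) = ((4 - 36) + 29754)/(-2404 + √(-15712)) = (-32 + 29754)/(-2404 + 4*I*√982) = 29722/(-2404 + 4*I*√982)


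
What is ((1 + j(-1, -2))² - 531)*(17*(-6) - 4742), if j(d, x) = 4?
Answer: 2451064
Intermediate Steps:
((1 + j(-1, -2))² - 531)*(17*(-6) - 4742) = ((1 + 4)² - 531)*(17*(-6) - 4742) = (5² - 531)*(-102 - 4742) = (25 - 531)*(-4844) = -506*(-4844) = 2451064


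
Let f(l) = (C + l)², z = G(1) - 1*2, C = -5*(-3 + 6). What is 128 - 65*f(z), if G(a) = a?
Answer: -16512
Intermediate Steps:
C = -15 (C = -5*3 = -15)
z = -1 (z = 1 - 1*2 = 1 - 2 = -1)
f(l) = (-15 + l)²
128 - 65*f(z) = 128 - 65*(-15 - 1)² = 128 - 65*(-16)² = 128 - 65*256 = 128 - 16640 = -16512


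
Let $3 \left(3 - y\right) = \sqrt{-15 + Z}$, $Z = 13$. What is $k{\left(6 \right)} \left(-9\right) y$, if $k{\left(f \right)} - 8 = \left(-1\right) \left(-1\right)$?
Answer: $-243 + 27 i \sqrt{2} \approx -243.0 + 38.184 i$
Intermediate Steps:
$k{\left(f \right)} = 9$ ($k{\left(f \right)} = 8 - -1 = 8 + 1 = 9$)
$y = 3 - \frac{i \sqrt{2}}{3}$ ($y = 3 - \frac{\sqrt{-15 + 13}}{3} = 3 - \frac{\sqrt{-2}}{3} = 3 - \frac{i \sqrt{2}}{3} \approx 3.0 - 0.4714 i$)
$k{\left(6 \right)} \left(-9\right) y = 9 \left(-9\right) \left(3 - \frac{i \sqrt{2}}{3}\right) = - 81 \left(3 - \frac{i \sqrt{2}}{3}\right) = -243 + 27 i \sqrt{2}$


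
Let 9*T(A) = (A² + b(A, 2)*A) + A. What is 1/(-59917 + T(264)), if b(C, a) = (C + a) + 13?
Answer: -3/131879 ≈ -2.2748e-5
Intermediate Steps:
b(C, a) = 13 + C + a
T(A) = A/9 + A²/9 + A*(15 + A)/9 (T(A) = ((A² + (13 + A + 2)*A) + A)/9 = ((A² + (15 + A)*A) + A)/9 = ((A² + A*(15 + A)) + A)/9 = (A + A² + A*(15 + A))/9 = A/9 + A²/9 + A*(15 + A)/9)
1/(-59917 + T(264)) = 1/(-59917 + (2/9)*264*(8 + 264)) = 1/(-59917 + (2/9)*264*272) = 1/(-59917 + 47872/3) = 1/(-131879/3) = -3/131879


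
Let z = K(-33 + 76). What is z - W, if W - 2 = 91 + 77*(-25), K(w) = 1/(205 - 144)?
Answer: 111753/61 ≈ 1832.0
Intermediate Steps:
K(w) = 1/61
z = 1/61 ≈ 0.016393
W = -1832 (W = 2 + (91 + 77*(-25)) = 2 + (91 - 1925) = 2 - 1834 = -1832)
z - W = 1/61 - 1*(-1832) = 1/61 + 1832 = 111753/61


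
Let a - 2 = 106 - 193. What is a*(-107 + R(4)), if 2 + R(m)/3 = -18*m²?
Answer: 83045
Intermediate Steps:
R(m) = -6 - 54*m² (R(m) = -6 + 3*(-18*m²) = -6 - 54*m²)
a = -85 (a = 2 + (106 - 193) = 2 - 87 = -85)
a*(-107 + R(4)) = -85*(-107 + (-6 - 54*4²)) = -85*(-107 + (-6 - 54*16)) = -85*(-107 + (-6 - 864)) = -85*(-107 - 870) = -85*(-977) = 83045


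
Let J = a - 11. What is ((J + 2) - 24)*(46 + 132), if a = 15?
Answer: -3204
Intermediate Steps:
J = 4 (J = 15 - 11 = 4)
((J + 2) - 24)*(46 + 132) = ((4 + 2) - 24)*(46 + 132) = (6 - 24)*178 = -18*178 = -3204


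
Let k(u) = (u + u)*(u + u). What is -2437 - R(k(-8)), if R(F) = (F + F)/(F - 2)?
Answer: -309755/127 ≈ -2439.0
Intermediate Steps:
k(u) = 4*u**2 (k(u) = (2*u)*(2*u) = 4*u**2)
R(F) = 2*F/(-2 + F) (R(F) = (2*F)/(-2 + F) = 2*F/(-2 + F))
-2437 - R(k(-8)) = -2437 - 2*4*(-8)**2/(-2 + 4*(-8)**2) = -2437 - 2*4*64/(-2 + 4*64) = -2437 - 2*256/(-2 + 256) = -2437 - 2*256/254 = -2437 - 1*256/127 = -2437 - 256/127 = -309755/127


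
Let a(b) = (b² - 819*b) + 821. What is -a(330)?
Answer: 160549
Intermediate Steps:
a(b) = 821 + b² - 819*b
-a(330) = -(821 + 330² - 819*330) = -(821 + 108900 - 270270) = -1*(-160549) = 160549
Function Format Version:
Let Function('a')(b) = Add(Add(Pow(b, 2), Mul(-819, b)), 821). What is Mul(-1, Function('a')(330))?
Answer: 160549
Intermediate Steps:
Function('a')(b) = Add(821, Pow(b, 2), Mul(-819, b))
Mul(-1, Function('a')(330)) = Mul(-1, Add(821, Pow(330, 2), Mul(-819, 330))) = Mul(-1, Add(821, 108900, -270270)) = Mul(-1, -160549) = 160549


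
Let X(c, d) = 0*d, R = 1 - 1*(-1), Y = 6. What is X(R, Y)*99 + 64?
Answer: 64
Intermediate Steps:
R = 2 (R = 1 + 1 = 2)
X(c, d) = 0
X(R, Y)*99 + 64 = 0*99 + 64 = 0 + 64 = 64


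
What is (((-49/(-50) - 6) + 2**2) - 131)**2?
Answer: 43573201/2500 ≈ 17429.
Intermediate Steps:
(((-49/(-50) - 6) + 2**2) - 131)**2 = (((-49*(-1/50) - 6) + 4) - 131)**2 = (((49/50 - 6) + 4) - 131)**2 = ((-251/50 + 4) - 131)**2 = (-51/50 - 131)**2 = (-6601/50)**2 = 43573201/2500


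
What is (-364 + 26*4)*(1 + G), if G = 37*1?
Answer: -9880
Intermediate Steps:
G = 37
(-364 + 26*4)*(1 + G) = (-364 + 26*4)*(1 + 37) = (-364 + 104)*38 = -260*38 = -9880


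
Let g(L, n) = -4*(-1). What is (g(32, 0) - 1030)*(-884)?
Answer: 906984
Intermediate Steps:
g(L, n) = 4
(g(32, 0) - 1030)*(-884) = (4 - 1030)*(-884) = -1026*(-884) = 906984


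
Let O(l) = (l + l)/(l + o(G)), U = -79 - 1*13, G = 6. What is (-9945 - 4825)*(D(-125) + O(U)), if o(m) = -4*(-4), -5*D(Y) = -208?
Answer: -12353628/19 ≈ -6.5019e+5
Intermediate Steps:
D(Y) = 208/5 (D(Y) = -1/5*(-208) = 208/5)
o(m) = 16
U = -92 (U = -79 - 13 = -92)
O(l) = 2*l/(16 + l) (O(l) = (l + l)/(l + 16) = (2*l)/(16 + l) = 2*l/(16 + l))
(-9945 - 4825)*(D(-125) + O(U)) = (-9945 - 4825)*(208/5 + 2*(-92)/(16 - 92)) = -14770*(208/5 + 2*(-92)/(-76)) = -14770*(208/5 + 2*(-92)*(-1/76)) = -14770*(208/5 + 46/19) = -14770*4182/95 = -12353628/19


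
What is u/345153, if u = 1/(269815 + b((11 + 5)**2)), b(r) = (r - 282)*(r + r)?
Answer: 1/88532779959 ≈ 1.1295e-11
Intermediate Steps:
b(r) = 2*r*(-282 + r) (b(r) = (-282 + r)*(2*r) = 2*r*(-282 + r))
u = 1/256503 (u = 1/(269815 + 2*(11 + 5)**2*(-282 + (11 + 5)**2)) = 1/(269815 + 2*16**2*(-282 + 16**2)) = 1/(269815 + 2*256*(-282 + 256)) = 1/(269815 + 2*256*(-26)) = 1/(269815 - 13312) = 1/256503 ≈ 3.8986e-6)
u/345153 = (1/256503)/345153 = (1/256503)*(1/345153) = 1/88532779959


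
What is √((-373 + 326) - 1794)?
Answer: I*√1841 ≈ 42.907*I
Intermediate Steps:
√((-373 + 326) - 1794) = √(-47 - 1794) = √(-1841) = I*√1841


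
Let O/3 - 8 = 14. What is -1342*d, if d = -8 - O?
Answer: 99308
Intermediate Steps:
O = 66 (O = 24 + 3*14 = 24 + 42 = 66)
d = -74 (d = -8 - 1*66 = -8 - 66 = -74)
-1342*d = -1342*(-74) = 99308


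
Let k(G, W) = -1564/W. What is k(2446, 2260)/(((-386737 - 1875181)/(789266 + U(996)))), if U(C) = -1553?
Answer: 18117399/75175510 ≈ 0.24100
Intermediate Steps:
k(2446, 2260)/(((-386737 - 1875181)/(789266 + U(996)))) = (-1564/2260)/(((-386737 - 1875181)/(789266 - 1553))) = (-1564*1/2260)/((-2261918/787713)) = -391/(565*((-2261918*1/787713))) = -391/(565*(-2261918/787713)) = -391/565*(-787713/2261918) = 18117399/75175510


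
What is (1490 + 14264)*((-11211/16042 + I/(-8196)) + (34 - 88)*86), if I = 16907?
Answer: -2406255345183233/32870058 ≈ -7.3205e+7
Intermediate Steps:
(1490 + 14264)*((-11211/16042 + I/(-8196)) + (34 - 88)*86) = (1490 + 14264)*((-11211/16042 + 16907/(-8196)) + (34 - 88)*86) = 15754*((-11211*1/16042 + 16907*(-1/8196)) - 54*86) = 15754*((-11211/16042 - 16907/8196) - 4644) = 15754*(-181553725/65740116 - 4644) = 15754*(-305478652429/65740116) = -2406255345183233/32870058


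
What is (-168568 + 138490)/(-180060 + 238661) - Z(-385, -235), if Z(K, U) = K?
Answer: 22531307/58601 ≈ 384.49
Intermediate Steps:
(-168568 + 138490)/(-180060 + 238661) - Z(-385, -235) = (-168568 + 138490)/(-180060 + 238661) - 1*(-385) = -30078/58601 + 385 = 22531307/58601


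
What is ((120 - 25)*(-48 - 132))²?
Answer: 292410000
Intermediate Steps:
((120 - 25)*(-48 - 132))² = (95*(-180))² = (-17100)² = 292410000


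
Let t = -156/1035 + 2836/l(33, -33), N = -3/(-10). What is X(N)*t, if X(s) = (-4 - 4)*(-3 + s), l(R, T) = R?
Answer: 11720448/6325 ≈ 1853.0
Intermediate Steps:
N = 3/10 (N = -3*(-⅒) = 3/10 ≈ 0.30000)
t = 325568/3795 (t = -156/1035 + 2836/33 = -156*1/1035 + 2836*(1/33) = -52/345 + 2836/33 = 325568/3795 ≈ 85.789)
X(s) = 24 - 8*s (X(s) = -8*(-3 + s) = 24 - 8*s)
X(N)*t = (24 - 8*3/10)*(325568/3795) = (24 - 12/5)*(325568/3795) = (108/5)*(325568/3795) = 11720448/6325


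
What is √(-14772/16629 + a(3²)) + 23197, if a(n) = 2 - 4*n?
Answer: 23197 + I*√1071938598/5543 ≈ 23197.0 + 5.9066*I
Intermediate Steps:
√(-14772/16629 + a(3²)) + 23197 = √(-14772/16629 + (2 - 4*3²)) + 23197 = √(-14772*1/16629 + (2 - 4*9)) + 23197 = √(-4924/5543 + (2 - 36)) + 23197 = √(-4924/5543 - 34) + 23197 = √(-193386/5543) + 23197 = I*√1071938598/5543 + 23197 = 23197 + I*√1071938598/5543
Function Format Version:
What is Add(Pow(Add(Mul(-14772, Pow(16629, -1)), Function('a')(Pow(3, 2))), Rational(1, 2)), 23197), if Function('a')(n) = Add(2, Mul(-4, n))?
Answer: Add(23197, Mul(Rational(1, 5543), I, Pow(1071938598, Rational(1, 2)))) ≈ Add(23197., Mul(5.9066, I))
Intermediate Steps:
Add(Pow(Add(Mul(-14772, Pow(16629, -1)), Function('a')(Pow(3, 2))), Rational(1, 2)), 23197) = Add(Pow(Add(Mul(-14772, Pow(16629, -1)), Add(2, Mul(-4, Pow(3, 2)))), Rational(1, 2)), 23197) = Add(Pow(Add(Mul(-14772, Rational(1, 16629)), Add(2, Mul(-4, 9))), Rational(1, 2)), 23197) = Add(Pow(Add(Rational(-4924, 5543), Add(2, -36)), Rational(1, 2)), 23197) = Add(Pow(Add(Rational(-4924, 5543), -34), Rational(1, 2)), 23197) = Add(Pow(Rational(-193386, 5543), Rational(1, 2)), 23197) = Add(Mul(Rational(1, 5543), I, Pow(1071938598, Rational(1, 2))), 23197) = Add(23197, Mul(Rational(1, 5543), I, Pow(1071938598, Rational(1, 2))))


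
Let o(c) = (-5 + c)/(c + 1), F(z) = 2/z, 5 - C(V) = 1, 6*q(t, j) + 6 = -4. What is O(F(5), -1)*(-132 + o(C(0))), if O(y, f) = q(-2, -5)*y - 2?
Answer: 5288/15 ≈ 352.53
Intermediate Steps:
q(t, j) = -5/3 (q(t, j) = -1 + (⅙)*(-4) = -1 - ⅔ = -5/3)
C(V) = 4 (C(V) = 5 - 1*1 = 5 - 1 = 4)
o(c) = (-5 + c)/(1 + c)
O(y, f) = -2 - 5*y/3 (O(y, f) = -5*y/3 - 2 = -2 - 5*y/3)
O(F(5), -1)*(-132 + o(C(0))) = (-2 - 10/(3*5))*(-132 + (-5 + 4)/(1 + 4)) = (-2 - 10/(3*5))*(-132 - 1/5) = (-2 - 5/3*⅖)*(-132 + (⅕)*(-1)) = (-2 - ⅔)*(-132 - ⅕) = -8/3*(-661/5) = 5288/15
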